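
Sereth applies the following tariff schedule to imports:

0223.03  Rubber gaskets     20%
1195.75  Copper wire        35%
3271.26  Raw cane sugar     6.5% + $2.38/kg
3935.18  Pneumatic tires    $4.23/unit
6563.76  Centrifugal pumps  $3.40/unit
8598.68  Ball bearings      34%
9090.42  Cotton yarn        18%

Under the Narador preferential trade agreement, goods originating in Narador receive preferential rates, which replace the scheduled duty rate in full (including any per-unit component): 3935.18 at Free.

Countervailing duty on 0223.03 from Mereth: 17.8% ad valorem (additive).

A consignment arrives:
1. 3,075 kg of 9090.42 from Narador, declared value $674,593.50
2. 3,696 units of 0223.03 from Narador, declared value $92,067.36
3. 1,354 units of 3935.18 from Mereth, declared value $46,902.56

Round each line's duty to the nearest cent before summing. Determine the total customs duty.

$145,567.72

Line 1 (9090.42, Narador, 3,075 kg, $674,593.50):
Base rate for 9090.42 is 18%.
Origin Narador is the FTA partner but 9090.42 is not on the preference list; base rate stands.
Duty = $674,593.50 × 18% = $121,426.83.
Line 2 (0223.03, Narador, 3,696 units, $92,067.36):
Base rate for 0223.03 is 20%.
Origin Narador is the FTA partner but 0223.03 is not on the preference list; base rate stands.
The additional-duty order on 0223.03 targets Mereth, not Narador; it does not apply.
Duty = $92,067.36 × 20% = $18,413.47.
Line 3 (3935.18, Mereth, 1,354 units, $46,902.56):
Base rate for 3935.18 is $4.23/unit.
3935.18 has an FTA preferential rate, but origin Mereth is not Narador; base rate stands.
Duty = 1,354 × $4.23 = $5,727.42.
Total = $121,426.83 + $18,413.47 + $5,727.42 = $145,567.72.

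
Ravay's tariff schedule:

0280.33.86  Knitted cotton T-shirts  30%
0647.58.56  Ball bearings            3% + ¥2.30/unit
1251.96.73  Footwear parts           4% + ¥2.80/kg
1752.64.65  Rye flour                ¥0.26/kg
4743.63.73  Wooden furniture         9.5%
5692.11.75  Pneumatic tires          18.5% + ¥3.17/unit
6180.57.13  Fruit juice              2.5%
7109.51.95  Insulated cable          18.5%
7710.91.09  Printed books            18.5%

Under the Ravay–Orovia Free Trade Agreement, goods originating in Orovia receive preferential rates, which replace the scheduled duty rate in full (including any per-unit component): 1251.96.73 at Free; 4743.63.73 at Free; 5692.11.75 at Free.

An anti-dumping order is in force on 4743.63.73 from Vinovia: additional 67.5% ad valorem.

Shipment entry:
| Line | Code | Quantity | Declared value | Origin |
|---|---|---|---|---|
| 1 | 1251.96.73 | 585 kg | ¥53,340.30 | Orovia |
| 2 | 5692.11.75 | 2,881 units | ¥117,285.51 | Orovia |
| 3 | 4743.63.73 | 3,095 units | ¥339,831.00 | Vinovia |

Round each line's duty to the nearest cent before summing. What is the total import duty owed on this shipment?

¥261,669.87

Line 1 (1251.96.73, Orovia, 585 kg, ¥53,340.30):
Base rate for 1251.96.73 is 4% + ¥2.80/kg.
Origin Orovia qualifies under the Ravay–Orovia agreement and 1251.96.73 is covered: preferential rate Free applies instead.
Duty = ¥53,340.30 × 0% = ¥0.00.
Line 2 (5692.11.75, Orovia, 2,881 units, ¥117,285.51):
Base rate for 5692.11.75 is 18.5% + ¥3.17/unit.
Origin Orovia qualifies under the Ravay–Orovia agreement and 5692.11.75 is covered: preferential rate Free applies instead.
Duty = ¥117,285.51 × 0% = ¥0.00.
Line 3 (4743.63.73, Vinovia, 3,095 units, ¥339,831.00):
Base rate for 4743.63.73 is 9.5%.
4743.63.73 has an FTA preferential rate, but origin Vinovia is not Orovia; base rate stands.
Additional duty on 4743.63.73 from Vinovia: +67.5%. Applied ad valorem rate: 9.5% + 67.5% = 77%.
Duty = ¥339,831.00 × 77% = ¥261,669.87.
Total = ¥0.00 + ¥0.00 + ¥261,669.87 = ¥261,669.87.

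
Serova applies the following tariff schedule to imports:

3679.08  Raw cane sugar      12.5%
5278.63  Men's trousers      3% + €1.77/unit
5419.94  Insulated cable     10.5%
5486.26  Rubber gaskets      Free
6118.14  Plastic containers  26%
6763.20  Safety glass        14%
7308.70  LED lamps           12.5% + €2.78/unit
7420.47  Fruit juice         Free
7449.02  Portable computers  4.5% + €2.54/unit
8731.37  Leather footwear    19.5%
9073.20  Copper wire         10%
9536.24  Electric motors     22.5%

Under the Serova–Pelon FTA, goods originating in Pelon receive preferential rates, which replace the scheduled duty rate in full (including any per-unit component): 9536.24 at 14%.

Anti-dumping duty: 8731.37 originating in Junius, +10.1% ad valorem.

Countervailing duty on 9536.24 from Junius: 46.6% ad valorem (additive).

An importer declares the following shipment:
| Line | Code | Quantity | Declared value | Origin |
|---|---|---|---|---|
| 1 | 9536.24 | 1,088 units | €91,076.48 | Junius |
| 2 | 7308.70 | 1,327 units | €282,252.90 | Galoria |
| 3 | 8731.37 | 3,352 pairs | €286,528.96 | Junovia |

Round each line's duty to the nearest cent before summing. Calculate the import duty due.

Line 1 (9536.24, Junius, 1,088 units, €91,076.48):
Base rate for 9536.24 is 22.5%.
9536.24 has an FTA preferential rate, but origin Junius is not Pelon; base rate stands.
Additional duty on 9536.24 from Junius: +46.6%. Applied ad valorem rate: 22.5% + 46.6% = 69.1%.
Duty = €91,076.48 × 69.1% = €62,933.85.
Line 2 (7308.70, Galoria, 1,327 units, €282,252.90):
Base rate for 7308.70 is 12.5% + €2.78/unit.
Duty = €282,252.90 × 12.5% + 1,327 × €2.78 = €38,970.67.
Line 3 (8731.37, Junovia, 3,352 pairs, €286,528.96):
Base rate for 8731.37 is 19.5%.
The additional-duty order on 8731.37 targets Junius, not Junovia; it does not apply.
Duty = €286,528.96 × 19.5% = €55,873.15.
Total = €62,933.85 + €38,970.67 + €55,873.15 = €157,777.67.

€157,777.67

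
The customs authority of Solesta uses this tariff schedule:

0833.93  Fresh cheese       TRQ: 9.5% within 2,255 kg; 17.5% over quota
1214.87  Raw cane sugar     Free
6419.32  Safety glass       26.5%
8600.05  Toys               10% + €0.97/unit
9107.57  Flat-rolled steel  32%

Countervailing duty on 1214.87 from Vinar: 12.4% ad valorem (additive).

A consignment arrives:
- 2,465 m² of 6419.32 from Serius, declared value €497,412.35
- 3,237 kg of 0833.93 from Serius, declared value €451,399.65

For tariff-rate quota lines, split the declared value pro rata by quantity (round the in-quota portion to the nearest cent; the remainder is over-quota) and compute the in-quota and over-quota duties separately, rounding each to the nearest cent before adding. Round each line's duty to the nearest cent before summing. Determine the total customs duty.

€185,652.43

Line 1 (6419.32, Serius, 2,465 m², €497,412.35):
Base rate for 6419.32 is 26.5%.
Duty = €497,412.35 × 26.5% = €131,814.27.
Line 2 (0833.93, Serius, 3,237 kg, €451,399.65):
Code 0833.93 is under a tariff-rate quota (threshold 2,255 kg). In-quota: 2,255 kg at 9.5%; over-quota: 982 kg at 17.5%.
Pro-rata value split: in-quota = €451,399.65 × 2,255/3,237 = €314,459.75; over-quota = €451,399.65 − €314,459.75 = €136,939.90.
In-quota duty = €314,459.75 × 9.5% = €29,873.68. Over-quota duty = €136,939.90 × 17.5% = €23,964.48.
Line duty = €29,873.68 + €23,964.48 = €53,838.16.
Total = €131,814.27 + €53,838.16 = €185,652.43.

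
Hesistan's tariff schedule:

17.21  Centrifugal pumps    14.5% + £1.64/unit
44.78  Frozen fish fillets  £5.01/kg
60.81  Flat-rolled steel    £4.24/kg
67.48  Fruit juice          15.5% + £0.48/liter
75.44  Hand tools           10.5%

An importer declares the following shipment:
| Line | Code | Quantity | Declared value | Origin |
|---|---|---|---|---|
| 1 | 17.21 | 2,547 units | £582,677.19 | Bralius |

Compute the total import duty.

Line 1 (17.21, Bralius, 2,547 units, £582,677.19):
Base rate for 17.21 is 14.5% + £1.64/unit.
Duty = £582,677.19 × 14.5% + 2,547 × £1.64 = £88,665.27.

£88,665.27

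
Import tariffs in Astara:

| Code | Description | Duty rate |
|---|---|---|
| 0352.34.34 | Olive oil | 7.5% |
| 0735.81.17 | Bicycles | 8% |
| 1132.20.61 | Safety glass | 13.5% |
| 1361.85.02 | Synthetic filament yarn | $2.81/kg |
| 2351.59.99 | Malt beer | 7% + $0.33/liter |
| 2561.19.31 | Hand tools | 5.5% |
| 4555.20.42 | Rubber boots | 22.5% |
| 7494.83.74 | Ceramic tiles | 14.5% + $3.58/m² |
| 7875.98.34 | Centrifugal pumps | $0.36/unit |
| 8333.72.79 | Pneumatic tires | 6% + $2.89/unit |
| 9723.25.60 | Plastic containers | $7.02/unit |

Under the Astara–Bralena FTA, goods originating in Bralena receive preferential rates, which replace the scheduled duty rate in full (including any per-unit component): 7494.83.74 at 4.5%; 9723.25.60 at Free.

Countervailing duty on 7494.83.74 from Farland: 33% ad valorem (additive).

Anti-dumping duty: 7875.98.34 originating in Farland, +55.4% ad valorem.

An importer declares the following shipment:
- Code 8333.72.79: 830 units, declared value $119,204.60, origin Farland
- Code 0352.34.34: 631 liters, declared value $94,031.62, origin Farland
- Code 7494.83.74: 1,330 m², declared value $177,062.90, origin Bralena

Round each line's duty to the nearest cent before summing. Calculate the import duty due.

Line 1 (8333.72.79, Farland, 830 units, $119,204.60):
Base rate for 8333.72.79 is 6% + $2.89/unit.
Duty = $119,204.60 × 6% + 830 × $2.89 = $9,550.98.
Line 2 (0352.34.34, Farland, 631 liters, $94,031.62):
Base rate for 0352.34.34 is 7.5%.
Duty = $94,031.62 × 7.5% = $7,052.37.
Line 3 (7494.83.74, Bralena, 1,330 m², $177,062.90):
Base rate for 7494.83.74 is 14.5% + $3.58/m².
Origin Bralena qualifies under the Astara–Bralena agreement and 7494.83.74 is covered: preferential rate 4.5% applies instead.
The additional-duty order on 7494.83.74 targets Farland, not Bralena; it does not apply.
Duty = $177,062.90 × 4.5% = $7,967.83.
Total = $9,550.98 + $7,052.37 + $7,967.83 = $24,571.18.

$24,571.18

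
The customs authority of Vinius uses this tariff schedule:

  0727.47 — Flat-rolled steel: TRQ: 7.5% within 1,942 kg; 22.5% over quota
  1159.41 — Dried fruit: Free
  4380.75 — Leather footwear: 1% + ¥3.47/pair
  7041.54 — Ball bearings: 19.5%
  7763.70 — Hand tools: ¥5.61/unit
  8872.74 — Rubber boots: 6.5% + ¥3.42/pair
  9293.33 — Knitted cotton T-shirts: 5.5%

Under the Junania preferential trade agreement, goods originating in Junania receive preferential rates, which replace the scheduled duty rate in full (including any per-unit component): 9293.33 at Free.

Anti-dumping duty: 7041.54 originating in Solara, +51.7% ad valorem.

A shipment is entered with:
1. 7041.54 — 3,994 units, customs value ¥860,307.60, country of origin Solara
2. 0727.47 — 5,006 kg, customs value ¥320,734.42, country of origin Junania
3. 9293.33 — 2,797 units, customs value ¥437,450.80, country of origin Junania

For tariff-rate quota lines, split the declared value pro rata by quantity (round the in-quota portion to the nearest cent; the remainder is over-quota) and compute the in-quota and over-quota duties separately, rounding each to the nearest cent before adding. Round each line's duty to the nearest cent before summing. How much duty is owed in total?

Line 1 (7041.54, Solara, 3,994 units, ¥860,307.60):
Base rate for 7041.54 is 19.5%.
Additional duty on 7041.54 from Solara: +51.7%. Applied ad valorem rate: 19.5% + 51.7% = 71.2%.
Duty = ¥860,307.60 × 71.2% = ¥612,539.01.
Line 2 (0727.47, Junania, 5,006 kg, ¥320,734.42):
Code 0727.47 is under a tariff-rate quota (threshold 1,942 kg). In-quota: 1,942 kg at 7.5%; over-quota: 3,064 kg at 22.5%.
Pro-rata value split: in-quota = ¥320,734.42 × 1,942/5,006 = ¥124,423.94; over-quota = ¥320,734.42 − ¥124,423.94 = ¥196,310.48.
In-quota duty = ¥124,423.94 × 7.5% = ¥9,331.80. Over-quota duty = ¥196,310.48 × 22.5% = ¥44,169.86.
Line duty = ¥9,331.80 + ¥44,169.86 = ¥53,501.66.
Line 3 (9293.33, Junania, 2,797 units, ¥437,450.80):
Base rate for 9293.33 is 5.5%.
Origin Junania qualifies under the Vinius–Junania agreement and 9293.33 is covered: preferential rate Free applies instead.
Duty = ¥437,450.80 × 0% = ¥0.00.
Total = ¥612,539.01 + ¥53,501.66 + ¥0.00 = ¥666,040.67.

¥666,040.67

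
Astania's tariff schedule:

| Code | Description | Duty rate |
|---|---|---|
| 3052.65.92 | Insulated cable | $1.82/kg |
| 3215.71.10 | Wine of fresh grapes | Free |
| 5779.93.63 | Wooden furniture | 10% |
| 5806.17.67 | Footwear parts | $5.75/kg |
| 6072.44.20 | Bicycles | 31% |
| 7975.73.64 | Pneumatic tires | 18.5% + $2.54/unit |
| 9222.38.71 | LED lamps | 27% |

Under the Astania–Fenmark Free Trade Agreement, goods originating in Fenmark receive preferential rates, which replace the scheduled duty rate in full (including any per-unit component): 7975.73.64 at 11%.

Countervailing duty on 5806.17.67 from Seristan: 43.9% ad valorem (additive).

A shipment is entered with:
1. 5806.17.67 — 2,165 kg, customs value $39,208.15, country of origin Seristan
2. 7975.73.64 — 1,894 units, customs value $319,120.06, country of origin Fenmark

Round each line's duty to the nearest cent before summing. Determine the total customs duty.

Line 1 (5806.17.67, Seristan, 2,165 kg, $39,208.15):
Base rate for 5806.17.67 is $5.75/kg.
Additional duty on 5806.17.67 from Seristan: +43.9% ad valorem. Applied ad valorem rate = 43.9%.
Duty = $39,208.15 × 43.9% + 2,165 × $5.75 = $29,661.13.
Line 2 (7975.73.64, Fenmark, 1,894 units, $319,120.06):
Base rate for 7975.73.64 is 18.5% + $2.54/unit.
Origin Fenmark qualifies under the Astania–Fenmark agreement and 7975.73.64 is covered: preferential rate 11% applies instead.
Duty = $319,120.06 × 11% = $35,103.21.
Total = $29,661.13 + $35,103.21 = $64,764.34.

$64,764.34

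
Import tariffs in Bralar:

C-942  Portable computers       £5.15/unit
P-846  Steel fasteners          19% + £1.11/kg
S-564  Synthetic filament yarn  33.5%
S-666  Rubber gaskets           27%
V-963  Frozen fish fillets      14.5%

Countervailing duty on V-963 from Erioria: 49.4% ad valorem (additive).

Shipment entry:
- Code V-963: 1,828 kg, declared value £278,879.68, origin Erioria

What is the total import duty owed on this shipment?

£178,204.12

Line 1 (V-963, Erioria, 1,828 kg, £278,879.68):
Base rate for V-963 is 14.5%.
Additional duty on V-963 from Erioria: +49.4%. Applied ad valorem rate: 14.5% + 49.4% = 63.9%.
Duty = £278,879.68 × 63.9% = £178,204.12.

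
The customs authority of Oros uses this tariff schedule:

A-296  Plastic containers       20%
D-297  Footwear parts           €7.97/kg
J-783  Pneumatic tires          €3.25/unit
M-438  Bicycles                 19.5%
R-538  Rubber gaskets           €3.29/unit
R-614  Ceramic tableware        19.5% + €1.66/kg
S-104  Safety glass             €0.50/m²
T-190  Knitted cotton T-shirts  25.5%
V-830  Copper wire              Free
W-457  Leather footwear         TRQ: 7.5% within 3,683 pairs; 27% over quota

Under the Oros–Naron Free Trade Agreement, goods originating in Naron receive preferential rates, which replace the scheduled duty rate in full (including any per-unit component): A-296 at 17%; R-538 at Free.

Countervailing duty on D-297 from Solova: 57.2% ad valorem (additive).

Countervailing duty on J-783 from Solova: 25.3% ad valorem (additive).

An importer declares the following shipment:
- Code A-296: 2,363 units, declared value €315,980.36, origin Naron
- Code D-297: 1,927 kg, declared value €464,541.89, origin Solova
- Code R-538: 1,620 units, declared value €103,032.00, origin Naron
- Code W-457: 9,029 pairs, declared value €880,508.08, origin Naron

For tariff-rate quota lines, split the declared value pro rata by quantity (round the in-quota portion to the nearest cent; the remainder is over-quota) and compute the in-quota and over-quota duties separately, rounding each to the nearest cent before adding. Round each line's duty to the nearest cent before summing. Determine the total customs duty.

€502,492.59

Line 1 (A-296, Naron, 2,363 units, €315,980.36):
Base rate for A-296 is 20%.
Origin Naron qualifies under the Oros–Naron agreement and A-296 is covered: preferential rate 17% applies instead.
Duty = €315,980.36 × 17% = €53,716.66.
Line 2 (D-297, Solova, 1,927 kg, €464,541.89):
Base rate for D-297 is €7.97/kg.
Additional duty on D-297 from Solova: +57.2% ad valorem. Applied ad valorem rate = 57.2%.
Duty = €464,541.89 × 57.2% + 1,927 × €7.97 = €281,076.15.
Line 3 (R-538, Naron, 1,620 units, €103,032.00):
Base rate for R-538 is €3.29/unit.
Origin Naron qualifies under the Oros–Naron agreement and R-538 is covered: preferential rate Free applies instead.
Duty = €103,032.00 × 0% = €0.00.
Line 4 (W-457, Naron, 9,029 pairs, €880,508.08):
Code W-457 is under a tariff-rate quota (threshold 3,683 pairs). In-quota: 3,683 pairs at 7.5%; over-quota: 5,346 pairs at 27%.
Pro-rata value split: in-quota = €880,508.08 × 3,683/9,029 = €359,166.16; over-quota = €880,508.08 − €359,166.16 = €521,341.92.
In-quota duty = €359,166.16 × 7.5% = €26,937.46. Over-quota duty = €521,341.92 × 27% = €140,762.32.
Line duty = €26,937.46 + €140,762.32 = €167,699.78.
Total = €53,716.66 + €281,076.15 + €0.00 + €167,699.78 = €502,492.59.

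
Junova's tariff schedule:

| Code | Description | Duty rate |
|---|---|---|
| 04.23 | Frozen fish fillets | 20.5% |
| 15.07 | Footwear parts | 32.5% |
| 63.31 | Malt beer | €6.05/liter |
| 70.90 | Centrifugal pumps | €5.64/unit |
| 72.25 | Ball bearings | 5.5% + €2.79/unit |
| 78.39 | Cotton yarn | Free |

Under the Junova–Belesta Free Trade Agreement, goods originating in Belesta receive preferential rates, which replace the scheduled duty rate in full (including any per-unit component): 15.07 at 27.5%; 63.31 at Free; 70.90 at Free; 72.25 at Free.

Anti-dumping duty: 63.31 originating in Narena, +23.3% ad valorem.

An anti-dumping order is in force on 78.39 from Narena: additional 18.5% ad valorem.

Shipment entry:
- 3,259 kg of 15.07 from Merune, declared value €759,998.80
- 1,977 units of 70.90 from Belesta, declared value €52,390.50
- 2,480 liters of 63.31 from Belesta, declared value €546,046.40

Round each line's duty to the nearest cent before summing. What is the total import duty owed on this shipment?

Line 1 (15.07, Merune, 3,259 kg, €759,998.80):
Base rate for 15.07 is 32.5%.
15.07 has an FTA preferential rate, but origin Merune is not Belesta; base rate stands.
Duty = €759,998.80 × 32.5% = €246,999.61.
Line 2 (70.90, Belesta, 1,977 units, €52,390.50):
Base rate for 70.90 is €5.64/unit.
Origin Belesta qualifies under the Junova–Belesta agreement and 70.90 is covered: preferential rate Free applies instead.
Duty = €52,390.50 × 0% = €0.00.
Line 3 (63.31, Belesta, 2,480 liters, €546,046.40):
Base rate for 63.31 is €6.05/liter.
Origin Belesta qualifies under the Junova–Belesta agreement and 63.31 is covered: preferential rate Free applies instead.
The additional-duty order on 63.31 targets Narena, not Belesta; it does not apply.
Duty = €546,046.40 × 0% = €0.00.
Total = €246,999.61 + €0.00 + €0.00 = €246,999.61.

€246,999.61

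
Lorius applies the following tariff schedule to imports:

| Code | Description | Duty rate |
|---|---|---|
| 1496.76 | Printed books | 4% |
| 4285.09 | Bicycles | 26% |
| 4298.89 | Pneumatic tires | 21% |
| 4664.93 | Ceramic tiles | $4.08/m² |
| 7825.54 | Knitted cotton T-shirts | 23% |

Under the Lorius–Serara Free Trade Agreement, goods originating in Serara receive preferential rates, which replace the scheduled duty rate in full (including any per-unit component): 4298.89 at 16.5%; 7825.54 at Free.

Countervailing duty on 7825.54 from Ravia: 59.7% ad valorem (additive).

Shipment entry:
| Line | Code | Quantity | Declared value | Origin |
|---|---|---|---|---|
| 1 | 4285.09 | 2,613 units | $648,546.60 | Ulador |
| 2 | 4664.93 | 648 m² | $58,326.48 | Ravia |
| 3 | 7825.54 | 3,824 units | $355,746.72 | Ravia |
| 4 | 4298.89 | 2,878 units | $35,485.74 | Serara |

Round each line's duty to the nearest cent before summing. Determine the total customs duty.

$471,323.65

Line 1 (4285.09, Ulador, 2,613 units, $648,546.60):
Base rate for 4285.09 is 26%.
Duty = $648,546.60 × 26% = $168,622.12.
Line 2 (4664.93, Ravia, 648 m², $58,326.48):
Base rate for 4664.93 is $4.08/m².
Duty = 648 × $4.08 = $2,643.84.
Line 3 (7825.54, Ravia, 3,824 units, $355,746.72):
Base rate for 7825.54 is 23%.
7825.54 has an FTA preferential rate, but origin Ravia is not Serara; base rate stands.
Additional duty on 7825.54 from Ravia: +59.7%. Applied ad valorem rate: 23% + 59.7% = 82.7%.
Duty = $355,746.72 × 82.7% = $294,202.54.
Line 4 (4298.89, Serara, 2,878 units, $35,485.74):
Base rate for 4298.89 is 21%.
Origin Serara qualifies under the Lorius–Serara agreement and 4298.89 is covered: preferential rate 16.5% applies instead.
Duty = $35,485.74 × 16.5% = $5,855.15.
Total = $168,622.12 + $2,643.84 + $294,202.54 + $5,855.15 = $471,323.65.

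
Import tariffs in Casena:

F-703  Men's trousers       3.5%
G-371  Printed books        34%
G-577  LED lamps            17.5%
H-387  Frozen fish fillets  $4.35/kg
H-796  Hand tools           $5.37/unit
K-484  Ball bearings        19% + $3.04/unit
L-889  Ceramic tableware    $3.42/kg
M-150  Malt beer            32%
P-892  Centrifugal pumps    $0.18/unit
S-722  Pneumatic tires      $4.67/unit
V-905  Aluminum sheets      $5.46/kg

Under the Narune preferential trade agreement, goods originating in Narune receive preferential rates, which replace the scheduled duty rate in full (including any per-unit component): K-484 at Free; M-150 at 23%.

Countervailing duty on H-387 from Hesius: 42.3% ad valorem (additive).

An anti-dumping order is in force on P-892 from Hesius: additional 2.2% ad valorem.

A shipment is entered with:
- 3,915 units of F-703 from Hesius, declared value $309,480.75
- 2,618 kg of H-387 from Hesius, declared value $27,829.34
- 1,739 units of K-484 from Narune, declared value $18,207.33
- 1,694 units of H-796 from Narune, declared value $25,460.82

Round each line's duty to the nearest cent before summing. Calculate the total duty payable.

Line 1 (F-703, Hesius, 3,915 units, $309,480.75):
Base rate for F-703 is 3.5%.
Duty = $309,480.75 × 3.5% = $10,831.83.
Line 2 (H-387, Hesius, 2,618 kg, $27,829.34):
Base rate for H-387 is $4.35/kg.
Additional duty on H-387 from Hesius: +42.3% ad valorem. Applied ad valorem rate = 42.3%.
Duty = $27,829.34 × 42.3% + 2,618 × $4.35 = $23,160.11.
Line 3 (K-484, Narune, 1,739 units, $18,207.33):
Base rate for K-484 is 19% + $3.04/unit.
Origin Narune qualifies under the Casena–Narune agreement and K-484 is covered: preferential rate Free applies instead.
Duty = $18,207.33 × 0% = $0.00.
Line 4 (H-796, Narune, 1,694 units, $25,460.82):
Base rate for H-796 is $5.37/unit.
Origin Narune is the FTA partner but H-796 is not on the preference list; base rate stands.
Duty = 1,694 × $5.37 = $9,096.78.
Total = $10,831.83 + $23,160.11 + $0.00 + $9,096.78 = $43,088.72.

$43,088.72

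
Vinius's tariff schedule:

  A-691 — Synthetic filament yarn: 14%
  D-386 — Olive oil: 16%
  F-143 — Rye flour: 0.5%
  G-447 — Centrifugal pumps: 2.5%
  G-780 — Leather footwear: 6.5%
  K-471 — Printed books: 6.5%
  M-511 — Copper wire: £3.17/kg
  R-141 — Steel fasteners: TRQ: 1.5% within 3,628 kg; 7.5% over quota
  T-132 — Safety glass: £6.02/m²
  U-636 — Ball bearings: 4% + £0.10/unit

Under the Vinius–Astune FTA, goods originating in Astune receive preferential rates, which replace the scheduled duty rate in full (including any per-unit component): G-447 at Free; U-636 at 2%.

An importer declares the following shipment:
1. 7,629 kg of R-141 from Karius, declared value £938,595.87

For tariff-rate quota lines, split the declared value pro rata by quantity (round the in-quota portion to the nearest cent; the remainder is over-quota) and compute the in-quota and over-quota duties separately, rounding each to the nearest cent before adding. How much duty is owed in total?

Line 1 (R-141, Karius, 7,629 kg, £938,595.87):
Code R-141 is under a tariff-rate quota (threshold 3,628 kg). In-quota: 3,628 kg at 1.5%; over-quota: 4,001 kg at 7.5%.
Pro-rata value split: in-quota = £938,595.87 × 3,628/7,629 = £446,352.84; over-quota = £938,595.87 − £446,352.84 = £492,243.03.
In-quota duty = £446,352.84 × 1.5% = £6,695.29. Over-quota duty = £492,243.03 × 7.5% = £36,918.23.
Line duty = £6,695.29 + £36,918.23 = £43,613.52.

£43,613.52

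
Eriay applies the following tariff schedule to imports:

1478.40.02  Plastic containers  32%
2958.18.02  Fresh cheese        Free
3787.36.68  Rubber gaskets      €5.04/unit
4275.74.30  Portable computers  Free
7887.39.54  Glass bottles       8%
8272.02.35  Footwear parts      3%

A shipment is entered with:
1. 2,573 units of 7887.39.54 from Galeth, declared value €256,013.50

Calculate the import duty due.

€20,481.08

Line 1 (7887.39.54, Galeth, 2,573 units, €256,013.50):
Base rate for 7887.39.54 is 8%.
Duty = €256,013.50 × 8% = €20,481.08.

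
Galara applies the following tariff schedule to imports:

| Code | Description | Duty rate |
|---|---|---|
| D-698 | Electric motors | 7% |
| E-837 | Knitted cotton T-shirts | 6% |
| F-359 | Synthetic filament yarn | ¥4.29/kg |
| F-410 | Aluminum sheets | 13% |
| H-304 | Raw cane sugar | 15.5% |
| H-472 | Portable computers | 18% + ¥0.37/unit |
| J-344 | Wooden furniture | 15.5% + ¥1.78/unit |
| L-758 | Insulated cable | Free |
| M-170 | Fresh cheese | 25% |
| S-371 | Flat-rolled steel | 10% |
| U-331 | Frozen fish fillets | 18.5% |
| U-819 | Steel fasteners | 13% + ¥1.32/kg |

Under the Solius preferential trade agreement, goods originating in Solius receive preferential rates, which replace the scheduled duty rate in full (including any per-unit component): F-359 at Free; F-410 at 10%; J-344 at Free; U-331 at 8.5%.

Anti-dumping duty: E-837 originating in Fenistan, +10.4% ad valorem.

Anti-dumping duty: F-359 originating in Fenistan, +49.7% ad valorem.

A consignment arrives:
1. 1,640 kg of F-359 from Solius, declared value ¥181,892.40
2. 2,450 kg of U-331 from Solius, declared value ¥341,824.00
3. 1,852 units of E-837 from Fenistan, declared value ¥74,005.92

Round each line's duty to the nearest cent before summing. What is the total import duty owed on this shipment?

Line 1 (F-359, Solius, 1,640 kg, ¥181,892.40):
Base rate for F-359 is ¥4.29/kg.
Origin Solius qualifies under the Galara–Solius agreement and F-359 is covered: preferential rate Free applies instead.
The additional-duty order on F-359 targets Fenistan, not Solius; it does not apply.
Duty = ¥181,892.40 × 0% = ¥0.00.
Line 2 (U-331, Solius, 2,450 kg, ¥341,824.00):
Base rate for U-331 is 18.5%.
Origin Solius qualifies under the Galara–Solius agreement and U-331 is covered: preferential rate 8.5% applies instead.
Duty = ¥341,824.00 × 8.5% = ¥29,055.04.
Line 3 (E-837, Fenistan, 1,852 units, ¥74,005.92):
Base rate for E-837 is 6%.
Additional duty on E-837 from Fenistan: +10.4%. Applied ad valorem rate: 6% + 10.4% = 16.4%.
Duty = ¥74,005.92 × 16.4% = ¥12,136.97.
Total = ¥0.00 + ¥29,055.04 + ¥12,136.97 = ¥41,192.01.

¥41,192.01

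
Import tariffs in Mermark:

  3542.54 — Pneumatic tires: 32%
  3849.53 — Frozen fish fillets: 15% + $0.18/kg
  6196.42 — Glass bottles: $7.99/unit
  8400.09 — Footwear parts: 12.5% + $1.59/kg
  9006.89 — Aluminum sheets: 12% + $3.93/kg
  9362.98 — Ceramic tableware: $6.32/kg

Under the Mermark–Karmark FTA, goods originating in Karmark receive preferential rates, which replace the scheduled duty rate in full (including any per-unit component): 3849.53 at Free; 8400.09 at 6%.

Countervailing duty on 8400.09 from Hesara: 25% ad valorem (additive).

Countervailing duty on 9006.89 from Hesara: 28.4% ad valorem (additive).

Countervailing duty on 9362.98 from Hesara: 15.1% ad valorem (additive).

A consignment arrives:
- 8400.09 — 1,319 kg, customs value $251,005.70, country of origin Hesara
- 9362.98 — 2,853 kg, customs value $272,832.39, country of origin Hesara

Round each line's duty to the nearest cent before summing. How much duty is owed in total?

$155,453.00

Line 1 (8400.09, Hesara, 1,319 kg, $251,005.70):
Base rate for 8400.09 is 12.5% + $1.59/kg.
8400.09 has an FTA preferential rate, but origin Hesara is not Karmark; base rate stands.
Additional duty on 8400.09 from Hesara: +25%. Applied ad valorem rate: 12.5% + 25% = 37.5%.
Duty = $251,005.70 × 37.5% + 1,319 × $1.59 = $96,224.35.
Line 2 (9362.98, Hesara, 2,853 kg, $272,832.39):
Base rate for 9362.98 is $6.32/kg.
Additional duty on 9362.98 from Hesara: +15.1% ad valorem. Applied ad valorem rate = 15.1%.
Duty = $272,832.39 × 15.1% + 2,853 × $6.32 = $59,228.65.
Total = $96,224.35 + $59,228.65 = $155,453.00.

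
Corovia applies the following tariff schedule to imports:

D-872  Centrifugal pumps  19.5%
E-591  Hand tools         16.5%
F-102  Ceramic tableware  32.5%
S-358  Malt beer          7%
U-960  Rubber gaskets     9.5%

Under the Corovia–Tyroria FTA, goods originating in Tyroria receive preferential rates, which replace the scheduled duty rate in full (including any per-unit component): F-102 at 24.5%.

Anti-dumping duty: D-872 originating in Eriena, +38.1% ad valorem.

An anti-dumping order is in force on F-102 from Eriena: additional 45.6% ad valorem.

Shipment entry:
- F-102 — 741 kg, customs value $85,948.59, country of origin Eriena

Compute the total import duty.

$67,125.85

Line 1 (F-102, Eriena, 741 kg, $85,948.59):
Base rate for F-102 is 32.5%.
F-102 has an FTA preferential rate, but origin Eriena is not Tyroria; base rate stands.
Additional duty on F-102 from Eriena: +45.6%. Applied ad valorem rate: 32.5% + 45.6% = 78.1%.
Duty = $85,948.59 × 78.1% = $67,125.85.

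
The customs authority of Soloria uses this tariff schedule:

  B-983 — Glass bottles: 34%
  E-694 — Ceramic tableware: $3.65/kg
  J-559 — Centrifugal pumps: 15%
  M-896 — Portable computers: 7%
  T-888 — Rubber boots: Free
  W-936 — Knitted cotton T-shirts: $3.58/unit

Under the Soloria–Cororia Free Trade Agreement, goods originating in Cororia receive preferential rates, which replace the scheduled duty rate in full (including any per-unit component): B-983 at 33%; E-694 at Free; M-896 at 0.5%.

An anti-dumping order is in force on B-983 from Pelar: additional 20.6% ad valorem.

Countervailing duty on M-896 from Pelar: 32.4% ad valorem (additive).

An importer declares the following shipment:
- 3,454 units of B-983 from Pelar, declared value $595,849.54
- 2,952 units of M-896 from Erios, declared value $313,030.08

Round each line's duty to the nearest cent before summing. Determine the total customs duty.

$347,245.96

Line 1 (B-983, Pelar, 3,454 units, $595,849.54):
Base rate for B-983 is 34%.
B-983 has an FTA preferential rate, but origin Pelar is not Cororia; base rate stands.
Additional duty on B-983 from Pelar: +20.6%. Applied ad valorem rate: 34% + 20.6% = 54.6%.
Duty = $595,849.54 × 54.6% = $325,333.85.
Line 2 (M-896, Erios, 2,952 units, $313,030.08):
Base rate for M-896 is 7%.
M-896 has an FTA preferential rate, but origin Erios is not Cororia; base rate stands.
The additional-duty order on M-896 targets Pelar, not Erios; it does not apply.
Duty = $313,030.08 × 7% = $21,912.11.
Total = $325,333.85 + $21,912.11 = $347,245.96.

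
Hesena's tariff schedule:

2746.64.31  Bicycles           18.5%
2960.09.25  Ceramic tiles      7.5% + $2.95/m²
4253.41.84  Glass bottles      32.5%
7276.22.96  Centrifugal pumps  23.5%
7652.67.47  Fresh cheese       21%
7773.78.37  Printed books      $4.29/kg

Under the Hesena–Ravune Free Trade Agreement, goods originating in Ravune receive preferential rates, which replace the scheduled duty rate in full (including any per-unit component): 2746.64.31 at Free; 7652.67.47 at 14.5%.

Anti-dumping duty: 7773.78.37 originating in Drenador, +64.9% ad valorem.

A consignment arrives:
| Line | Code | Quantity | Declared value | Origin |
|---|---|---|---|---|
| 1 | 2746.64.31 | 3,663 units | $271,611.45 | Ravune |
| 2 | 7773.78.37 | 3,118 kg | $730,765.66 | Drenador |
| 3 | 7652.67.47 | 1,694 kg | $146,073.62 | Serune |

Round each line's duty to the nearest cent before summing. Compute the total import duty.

Line 1 (2746.64.31, Ravune, 3,663 units, $271,611.45):
Base rate for 2746.64.31 is 18.5%.
Origin Ravune qualifies under the Hesena–Ravune agreement and 2746.64.31 is covered: preferential rate Free applies instead.
Duty = $271,611.45 × 0% = $0.00.
Line 2 (7773.78.37, Drenador, 3,118 kg, $730,765.66):
Base rate for 7773.78.37 is $4.29/kg.
Additional duty on 7773.78.37 from Drenador: +64.9% ad valorem. Applied ad valorem rate = 64.9%.
Duty = $730,765.66 × 64.9% + 3,118 × $4.29 = $487,643.13.
Line 3 (7652.67.47, Serune, 1,694 kg, $146,073.62):
Base rate for 7652.67.47 is 21%.
7652.67.47 has an FTA preferential rate, but origin Serune is not Ravune; base rate stands.
Duty = $146,073.62 × 21% = $30,675.46.
Total = $0.00 + $487,643.13 + $30,675.46 = $518,318.59.

$518,318.59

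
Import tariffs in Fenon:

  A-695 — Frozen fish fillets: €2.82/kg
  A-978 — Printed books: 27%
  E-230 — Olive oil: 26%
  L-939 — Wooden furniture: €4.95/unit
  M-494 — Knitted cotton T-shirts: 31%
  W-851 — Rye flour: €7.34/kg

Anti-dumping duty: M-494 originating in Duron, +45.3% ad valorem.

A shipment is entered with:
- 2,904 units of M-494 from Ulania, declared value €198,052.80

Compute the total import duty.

Line 1 (M-494, Ulania, 2,904 units, €198,052.80):
Base rate for M-494 is 31%.
The additional-duty order on M-494 targets Duron, not Ulania; it does not apply.
Duty = €198,052.80 × 31% = €61,396.37.

€61,396.37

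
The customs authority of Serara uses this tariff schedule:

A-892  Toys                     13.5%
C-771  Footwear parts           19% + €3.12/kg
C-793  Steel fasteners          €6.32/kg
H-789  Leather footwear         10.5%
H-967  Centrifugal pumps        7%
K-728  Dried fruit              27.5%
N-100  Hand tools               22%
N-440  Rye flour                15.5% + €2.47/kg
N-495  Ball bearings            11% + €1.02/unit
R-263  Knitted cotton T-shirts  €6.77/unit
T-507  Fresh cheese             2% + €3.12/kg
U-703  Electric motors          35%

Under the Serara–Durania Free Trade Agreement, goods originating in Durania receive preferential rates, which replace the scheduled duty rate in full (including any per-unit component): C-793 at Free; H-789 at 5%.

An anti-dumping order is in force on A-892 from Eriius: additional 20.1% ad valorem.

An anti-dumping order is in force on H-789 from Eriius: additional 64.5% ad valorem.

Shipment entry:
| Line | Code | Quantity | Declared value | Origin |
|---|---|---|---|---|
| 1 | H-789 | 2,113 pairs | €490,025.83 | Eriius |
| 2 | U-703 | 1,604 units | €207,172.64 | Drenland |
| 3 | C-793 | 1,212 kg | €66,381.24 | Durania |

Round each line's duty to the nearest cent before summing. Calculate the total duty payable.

Line 1 (H-789, Eriius, 2,113 pairs, €490,025.83):
Base rate for H-789 is 10.5%.
H-789 has an FTA preferential rate, but origin Eriius is not Durania; base rate stands.
Additional duty on H-789 from Eriius: +64.5%. Applied ad valorem rate: 10.5% + 64.5% = 75%.
Duty = €490,025.83 × 75% = €367,519.37.
Line 2 (U-703, Drenland, 1,604 units, €207,172.64):
Base rate for U-703 is 35%.
Duty = €207,172.64 × 35% = €72,510.42.
Line 3 (C-793, Durania, 1,212 kg, €66,381.24):
Base rate for C-793 is €6.32/kg.
Origin Durania qualifies under the Serara–Durania agreement and C-793 is covered: preferential rate Free applies instead.
Duty = €66,381.24 × 0% = €0.00.
Total = €367,519.37 + €72,510.42 + €0.00 = €440,029.79.

€440,029.79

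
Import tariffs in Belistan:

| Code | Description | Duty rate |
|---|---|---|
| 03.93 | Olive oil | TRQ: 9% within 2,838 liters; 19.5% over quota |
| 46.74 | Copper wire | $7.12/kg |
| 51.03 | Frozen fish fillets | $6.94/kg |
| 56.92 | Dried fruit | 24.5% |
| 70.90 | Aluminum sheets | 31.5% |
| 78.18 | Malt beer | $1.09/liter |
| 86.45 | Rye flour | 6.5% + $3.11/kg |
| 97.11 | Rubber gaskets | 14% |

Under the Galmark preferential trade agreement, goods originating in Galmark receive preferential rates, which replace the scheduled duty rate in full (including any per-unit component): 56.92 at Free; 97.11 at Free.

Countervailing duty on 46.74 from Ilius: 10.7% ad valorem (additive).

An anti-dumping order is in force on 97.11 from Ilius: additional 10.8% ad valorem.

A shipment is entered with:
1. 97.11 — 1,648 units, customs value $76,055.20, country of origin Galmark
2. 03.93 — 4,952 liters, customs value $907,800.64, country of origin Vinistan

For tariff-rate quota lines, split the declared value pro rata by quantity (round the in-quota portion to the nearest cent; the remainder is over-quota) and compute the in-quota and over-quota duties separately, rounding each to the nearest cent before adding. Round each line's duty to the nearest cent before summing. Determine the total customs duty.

Line 1 (97.11, Galmark, 1,648 units, $76,055.20):
Base rate for 97.11 is 14%.
Origin Galmark qualifies under the Belistan–Galmark agreement and 97.11 is covered: preferential rate Free applies instead.
The additional-duty order on 97.11 targets Ilius, not Galmark; it does not apply.
Duty = $76,055.20 × 0% = $0.00.
Line 2 (03.93, Vinistan, 4,952 liters, $907,800.64):
Code 03.93 is under a tariff-rate quota (threshold 2,838 liters). In-quota: 2,838 liters at 9%; over-quota: 2,114 liters at 19.5%.
Pro-rata value split: in-quota = $907,800.64 × 2,838/4,952 = $520,262.16; over-quota = $907,800.64 − $520,262.16 = $387,538.48.
In-quota duty = $520,262.16 × 9% = $46,823.59. Over-quota duty = $387,538.48 × 19.5% = $75,570.00.
Line duty = $46,823.59 + $75,570.00 = $122,393.59.
Total = $0.00 + $122,393.59 = $122,393.59.

$122,393.59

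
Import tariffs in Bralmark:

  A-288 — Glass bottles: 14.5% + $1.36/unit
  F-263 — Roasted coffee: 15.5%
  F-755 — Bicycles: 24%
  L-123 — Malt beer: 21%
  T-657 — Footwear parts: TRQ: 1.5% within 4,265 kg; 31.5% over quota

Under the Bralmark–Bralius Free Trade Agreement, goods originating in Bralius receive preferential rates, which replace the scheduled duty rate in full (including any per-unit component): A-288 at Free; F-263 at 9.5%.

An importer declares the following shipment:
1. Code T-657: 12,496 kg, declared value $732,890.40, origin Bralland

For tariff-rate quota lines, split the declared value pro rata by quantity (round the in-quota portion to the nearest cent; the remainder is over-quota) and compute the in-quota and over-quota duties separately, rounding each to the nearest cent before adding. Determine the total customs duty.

Line 1 (T-657, Bralland, 12,496 kg, $732,890.40):
Code T-657 is under a tariff-rate quota (threshold 4,265 kg). In-quota: 4,265 kg at 1.5%; over-quota: 8,231 kg at 31.5%.
Pro-rata value split: in-quota = $732,890.40 × 4,265/12,496 = $250,142.25; over-quota = $732,890.40 − $250,142.25 = $482,748.15.
In-quota duty = $250,142.25 × 1.5% = $3,752.13. Over-quota duty = $482,748.15 × 31.5% = $152,065.67.
Line duty = $3,752.13 + $152,065.67 = $155,817.80.

$155,817.80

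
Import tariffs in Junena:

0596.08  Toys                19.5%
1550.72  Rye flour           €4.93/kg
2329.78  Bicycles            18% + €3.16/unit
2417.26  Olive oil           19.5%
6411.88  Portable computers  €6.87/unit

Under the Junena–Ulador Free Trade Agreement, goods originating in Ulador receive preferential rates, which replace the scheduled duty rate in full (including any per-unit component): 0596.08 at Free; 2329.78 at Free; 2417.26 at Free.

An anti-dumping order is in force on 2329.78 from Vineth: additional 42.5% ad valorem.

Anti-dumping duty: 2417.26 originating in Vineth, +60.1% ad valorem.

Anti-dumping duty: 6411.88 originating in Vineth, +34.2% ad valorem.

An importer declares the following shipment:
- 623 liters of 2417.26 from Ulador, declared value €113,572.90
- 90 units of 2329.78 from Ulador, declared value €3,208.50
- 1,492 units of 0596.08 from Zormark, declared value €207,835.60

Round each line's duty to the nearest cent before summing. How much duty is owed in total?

€40,527.94

Line 1 (2417.26, Ulador, 623 liters, €113,572.90):
Base rate for 2417.26 is 19.5%.
Origin Ulador qualifies under the Junena–Ulador agreement and 2417.26 is covered: preferential rate Free applies instead.
The additional-duty order on 2417.26 targets Vineth, not Ulador; it does not apply.
Duty = €113,572.90 × 0% = €0.00.
Line 2 (2329.78, Ulador, 90 units, €3,208.50):
Base rate for 2329.78 is 18% + €3.16/unit.
Origin Ulador qualifies under the Junena–Ulador agreement and 2329.78 is covered: preferential rate Free applies instead.
The additional-duty order on 2329.78 targets Vineth, not Ulador; it does not apply.
Duty = €3,208.50 × 0% = €0.00.
Line 3 (0596.08, Zormark, 1,492 units, €207,835.60):
Base rate for 0596.08 is 19.5%.
0596.08 has an FTA preferential rate, but origin Zormark is not Ulador; base rate stands.
Duty = €207,835.60 × 19.5% = €40,527.94.
Total = €0.00 + €0.00 + €40,527.94 = €40,527.94.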